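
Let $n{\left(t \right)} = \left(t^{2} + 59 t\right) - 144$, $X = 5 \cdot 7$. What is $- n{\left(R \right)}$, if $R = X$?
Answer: $-3146$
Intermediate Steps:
$X = 35$
$R = 35$
$n{\left(t \right)} = -144 + t^{2} + 59 t$
$- n{\left(R \right)} = - (-144 + 35^{2} + 59 \cdot 35) = - (-144 + 1225 + 2065) = \left(-1\right) 3146 = -3146$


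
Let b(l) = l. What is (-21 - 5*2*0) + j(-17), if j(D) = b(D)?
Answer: -38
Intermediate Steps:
j(D) = D
(-21 - 5*2*0) + j(-17) = (-21 - 5*2*0) - 17 = (-21 - 10*0) - 17 = (-21 + 0) - 17 = -21 - 17 = -38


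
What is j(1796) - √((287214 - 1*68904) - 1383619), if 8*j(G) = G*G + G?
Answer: 806853/2 - I*√1165309 ≈ 4.0343e+5 - 1079.5*I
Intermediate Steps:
j(G) = G/8 + G²/8 (j(G) = (G*G + G)/8 = (G² + G)/8 = (G + G²)/8 = G/8 + G²/8)
j(1796) - √((287214 - 1*68904) - 1383619) = (⅛)*1796*(1 + 1796) - √((287214 - 1*68904) - 1383619) = (⅛)*1796*1797 - √((287214 - 68904) - 1383619) = 806853/2 - √(218310 - 1383619) = 806853/2 - √(-1165309) = 806853/2 - I*√1165309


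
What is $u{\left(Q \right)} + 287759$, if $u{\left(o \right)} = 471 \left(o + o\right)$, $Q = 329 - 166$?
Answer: $441305$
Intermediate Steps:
$Q = 163$ ($Q = 329 - 166 = 163$)
$u{\left(o \right)} = 942 o$ ($u{\left(o \right)} = 471 \cdot 2 o = 942 o$)
$u{\left(Q \right)} + 287759 = 942 \cdot 163 + 287759 = 153546 + 287759 = 441305$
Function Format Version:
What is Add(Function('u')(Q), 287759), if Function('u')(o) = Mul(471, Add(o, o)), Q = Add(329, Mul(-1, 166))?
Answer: 441305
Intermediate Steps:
Q = 163 (Q = Add(329, -166) = 163)
Function('u')(o) = Mul(942, o) (Function('u')(o) = Mul(471, Mul(2, o)) = Mul(942, o))
Add(Function('u')(Q), 287759) = Add(Mul(942, 163), 287759) = Add(153546, 287759) = 441305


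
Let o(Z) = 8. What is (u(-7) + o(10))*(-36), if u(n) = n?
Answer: -36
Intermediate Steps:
(u(-7) + o(10))*(-36) = (-7 + 8)*(-36) = 1*(-36) = -36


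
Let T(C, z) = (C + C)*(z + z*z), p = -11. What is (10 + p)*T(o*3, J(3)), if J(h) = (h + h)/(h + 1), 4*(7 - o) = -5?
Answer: -1485/8 ≈ -185.63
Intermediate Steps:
o = 33/4 (o = 7 - ¼*(-5) = 7 + 5/4 = 33/4 ≈ 8.2500)
J(h) = 2*h/(1 + h) (J(h) = (2*h)/(1 + h) = 2*h/(1 + h))
T(C, z) = 2*C*(z + z²) (T(C, z) = (2*C)*(z + z²) = 2*C*(z + z²))
(10 + p)*T(o*3, J(3)) = (10 - 11)*(2*((33/4)*3)*(2*3/(1 + 3))*(1 + 2*3/(1 + 3))) = -2*99*2*3/4*(1 + 2*3/4)/4 = -2*99*2*3*(¼)*(1 + 2*3*(¼))/4 = -2*99*3*(1 + 3/2)/(4*2) = -2*99*3*5/(4*2*2) = -1*1485/8 = -1485/8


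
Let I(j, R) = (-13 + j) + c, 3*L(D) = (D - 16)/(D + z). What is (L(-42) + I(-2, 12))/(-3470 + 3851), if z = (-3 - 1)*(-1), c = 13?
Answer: -85/21717 ≈ -0.0039140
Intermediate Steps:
z = 4 (z = -4*(-1) = 4)
L(D) = (-16 + D)/(3*(4 + D)) (L(D) = ((D - 16)/(D + 4))/3 = ((-16 + D)/(4 + D))/3 = (-16 + D)/(3*(4 + D)))
I(j, R) = j (I(j, R) = (-13 + j) + 13 = j)
(L(-42) + I(-2, 12))/(-3470 + 3851) = ((-16 - 42)/(3*(4 - 42)) - 2)/(-3470 + 3851) = ((⅓)*(-58)/(-38) - 2)/381 = ((⅓)*(-1/38)*(-58) - 2)*(1/381) = (29/57 - 2)*(1/381) = -85/57*1/381 = -85/21717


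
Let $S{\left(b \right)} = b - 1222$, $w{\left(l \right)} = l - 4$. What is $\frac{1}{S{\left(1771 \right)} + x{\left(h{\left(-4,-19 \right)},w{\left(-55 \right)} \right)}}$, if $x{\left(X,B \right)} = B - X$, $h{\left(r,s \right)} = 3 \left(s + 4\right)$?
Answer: $\frac{1}{535} \approx 0.0018692$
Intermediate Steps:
$w{\left(l \right)} = -4 + l$
$S{\left(b \right)} = -1222 + b$
$h{\left(r,s \right)} = 12 + 3 s$ ($h{\left(r,s \right)} = 3 \left(4 + s\right) = 12 + 3 s$)
$\frac{1}{S{\left(1771 \right)} + x{\left(h{\left(-4,-19 \right)},w{\left(-55 \right)} \right)}} = \frac{1}{\left(-1222 + 1771\right) - \left(71 - 57\right)} = \frac{1}{549 - 14} = \frac{1}{535}$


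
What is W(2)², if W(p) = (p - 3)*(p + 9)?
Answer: 121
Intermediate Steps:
W(p) = (-3 + p)*(9 + p)
W(2)² = (-27 + 2² + 6*2)² = (-27 + 4 + 12)² = (-11)² = 121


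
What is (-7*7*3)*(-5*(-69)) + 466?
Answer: -50249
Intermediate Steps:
(-7*7*3)*(-5*(-69)) + 466 = -49*3*345 + 466 = -147*345 + 466 = -50715 + 466 = -50249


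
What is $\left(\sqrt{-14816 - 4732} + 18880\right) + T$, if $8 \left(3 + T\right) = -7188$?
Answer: $\frac{35957}{2} + 6 i \sqrt{543} \approx 17979.0 + 139.81 i$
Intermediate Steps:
$T = - \frac{1803}{2}$ ($T = -3 + \frac{1}{8} \left(-7188\right) = -3 - \frac{1797}{2} = - \frac{1803}{2} \approx -901.5$)
$\left(\sqrt{-14816 - 4732} + 18880\right) + T = \left(\sqrt{-14816 - 4732} + 18880\right) - \frac{1803}{2} = \left(\sqrt{-19548} + 18880\right) - \frac{1803}{2} = \left(6 i \sqrt{543} + 18880\right) - \frac{1803}{2} = \left(18880 + 6 i \sqrt{543}\right) - \frac{1803}{2} = \frac{35957}{2} + 6 i \sqrt{543}$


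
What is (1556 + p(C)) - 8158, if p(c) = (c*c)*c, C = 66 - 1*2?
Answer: 255542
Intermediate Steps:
C = 64 (C = 66 - 2 = 64)
p(c) = c**3 (p(c) = c**2*c = c**3)
(1556 + p(C)) - 8158 = (1556 + 64**3) - 8158 = (1556 + 262144) - 8158 = 263700 - 8158 = 255542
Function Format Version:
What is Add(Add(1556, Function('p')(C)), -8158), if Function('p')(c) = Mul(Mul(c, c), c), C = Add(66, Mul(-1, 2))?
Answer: 255542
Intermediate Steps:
C = 64 (C = Add(66, -2) = 64)
Function('p')(c) = Pow(c, 3) (Function('p')(c) = Mul(Pow(c, 2), c) = Pow(c, 3))
Add(Add(1556, Function('p')(C)), -8158) = Add(Add(1556, Pow(64, 3)), -8158) = Add(Add(1556, 262144), -8158) = Add(263700, -8158) = 255542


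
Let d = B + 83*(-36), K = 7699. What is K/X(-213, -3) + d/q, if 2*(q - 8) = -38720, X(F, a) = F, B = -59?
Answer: -148342037/4121976 ≈ -35.988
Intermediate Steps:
d = -3047 (d = -59 + 83*(-36) = -59 - 2988 = -3047)
q = -19352 (q = 8 + (½)*(-38720) = 8 - 19360 = -19352)
K/X(-213, -3) + d/q = 7699/(-213) - 3047/(-19352) = 7699*(-1/213) - 3047*(-1/19352) = -7699/213 + 3047/19352 = -148342037/4121976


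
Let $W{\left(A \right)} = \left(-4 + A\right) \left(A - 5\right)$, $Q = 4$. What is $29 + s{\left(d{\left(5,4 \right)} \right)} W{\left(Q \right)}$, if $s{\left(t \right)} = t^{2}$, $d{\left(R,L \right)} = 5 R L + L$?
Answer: $29$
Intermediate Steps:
$d{\left(R,L \right)} = L + 5 L R$ ($d{\left(R,L \right)} = 5 L R + L = L + 5 L R$)
$W{\left(A \right)} = \left(-5 + A\right) \left(-4 + A\right)$ ($W{\left(A \right)} = \left(-4 + A\right) \left(-5 + A\right) = \left(-5 + A\right) \left(-4 + A\right)$)
$29 + s{\left(d{\left(5,4 \right)} \right)} W{\left(Q \right)} = 29 + \left(4 \left(1 + 5 \cdot 5\right)\right)^{2} \left(20 + 4^{2} - 36\right) = 29 + \left(4 \left(1 + 25\right)\right)^{2} \left(20 + 16 - 36\right) = 29 + \left(4 \cdot 26\right)^{2} \cdot 0 = 29 + 104^{2} \cdot 0 = 29 + 10816 \cdot 0 = 29 + 0 = 29$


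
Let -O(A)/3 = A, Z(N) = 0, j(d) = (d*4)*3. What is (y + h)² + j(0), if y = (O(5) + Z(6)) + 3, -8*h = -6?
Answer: 2025/16 ≈ 126.56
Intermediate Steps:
j(d) = 12*d (j(d) = (4*d)*3 = 12*d)
h = ¾ (h = -⅛*(-6) = ¾ ≈ 0.75000)
O(A) = -3*A
y = -12 (y = (-3*5 + 0) + 3 = (-15 + 0) + 3 = -15 + 3 = -12)
(y + h)² + j(0) = (-12 + ¾)² + 12*0 = (-45/4)² + 0 = 2025/16 + 0 = 2025/16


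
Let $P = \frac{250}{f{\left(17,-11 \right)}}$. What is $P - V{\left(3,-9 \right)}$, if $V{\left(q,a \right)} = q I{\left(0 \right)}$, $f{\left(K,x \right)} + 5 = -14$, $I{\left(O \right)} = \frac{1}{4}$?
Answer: $- \frac{1057}{76} \approx -13.908$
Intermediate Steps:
$I{\left(O \right)} = \frac{1}{4}$
$f{\left(K,x \right)} = -19$ ($f{\left(K,x \right)} = -5 - 14 = -19$)
$V{\left(q,a \right)} = \frac{q}{4}$ ($V{\left(q,a \right)} = q \frac{1}{4} = \frac{q}{4}$)
$P = - \frac{250}{19}$ ($P = \frac{250}{-19} = 250 \left(- \frac{1}{19}\right) = - \frac{250}{19} \approx -13.158$)
$P - V{\left(3,-9 \right)} = - \frac{250}{19} - \frac{1}{4} \cdot 3 = - \frac{250}{19} - \frac{3}{4} = - \frac{1057}{76}$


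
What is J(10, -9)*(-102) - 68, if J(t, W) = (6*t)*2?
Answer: -12308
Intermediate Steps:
J(t, W) = 12*t
J(10, -9)*(-102) - 68 = (12*10)*(-102) - 68 = 120*(-102) - 68 = -12240 - 68 = -12308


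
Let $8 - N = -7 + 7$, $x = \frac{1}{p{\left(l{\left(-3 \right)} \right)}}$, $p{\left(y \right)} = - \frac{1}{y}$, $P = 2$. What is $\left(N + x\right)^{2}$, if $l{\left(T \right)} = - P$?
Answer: $100$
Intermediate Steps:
$l{\left(T \right)} = -2$ ($l{\left(T \right)} = \left(-1\right) 2 = -2$)
$x = 2$ ($x = \frac{1}{\left(-1\right) \frac{1}{-2}} = \frac{1}{\left(-1\right) \left(- \frac{1}{2}\right)} = \frac{1}{\frac{1}{2}} = 2$)
$N = 8$ ($N = 8 - \left(-7 + 7\right) = 8 - 0 = 8 + 0 = 8$)
$\left(N + x\right)^{2} = \left(8 + 2\right)^{2} = 10^{2} = 100$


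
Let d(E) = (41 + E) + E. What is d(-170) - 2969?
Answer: -3268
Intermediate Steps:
d(E) = 41 + 2*E
d(-170) - 2969 = (41 + 2*(-170)) - 2969 = (41 - 340) - 2969 = -299 - 2969 = -3268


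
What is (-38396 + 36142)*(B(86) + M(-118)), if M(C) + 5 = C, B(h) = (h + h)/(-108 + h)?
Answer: 3243506/11 ≈ 2.9486e+5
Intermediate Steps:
B(h) = 2*h/(-108 + h) (B(h) = (2*h)/(-108 + h) = 2*h/(-108 + h))
M(C) = -5 + C
(-38396 + 36142)*(B(86) + M(-118)) = (-38396 + 36142)*(2*86/(-108 + 86) + (-5 - 118)) = -2254*(2*86/(-22) - 123) = -2254*(2*86*(-1/22) - 123) = -2254*(-86/11 - 123) = -2254*(-1439/11) = 3243506/11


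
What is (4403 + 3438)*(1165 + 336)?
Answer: 11769341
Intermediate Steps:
(4403 + 3438)*(1165 + 336) = 7841*1501 = 11769341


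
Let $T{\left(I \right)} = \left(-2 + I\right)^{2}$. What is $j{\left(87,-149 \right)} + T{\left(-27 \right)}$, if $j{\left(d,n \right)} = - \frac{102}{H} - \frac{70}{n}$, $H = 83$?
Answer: $\frac{10391259}{12367} \approx 840.24$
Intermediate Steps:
$j{\left(d,n \right)} = - \frac{102}{83} - \frac{70}{n}$
$j{\left(87,-149 \right)} + T{\left(-27 \right)} = \left(- \frac{102}{83} - \frac{70}{-149}\right) + \left(-2 - 27\right)^{2} = \left(- \frac{102}{83} - - \frac{70}{149}\right) + \left(-29\right)^{2} = \left(- \frac{102}{83} + \frac{70}{149}\right) + 841 = - \frac{9388}{12367} + 841 = \frac{10391259}{12367}$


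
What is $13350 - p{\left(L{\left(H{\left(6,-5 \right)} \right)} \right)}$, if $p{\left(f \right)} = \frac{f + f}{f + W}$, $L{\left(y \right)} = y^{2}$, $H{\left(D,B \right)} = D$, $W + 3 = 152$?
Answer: $\frac{2469678}{185} \approx 13350.0$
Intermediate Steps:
$W = 149$ ($W = -3 + 152 = 149$)
$p{\left(f \right)} = \frac{2 f}{149 + f}$ ($p{\left(f \right)} = \frac{f + f}{f + 149} = \frac{2 f}{149 + f}$)
$13350 - p{\left(L{\left(H{\left(6,-5 \right)} \right)} \right)} = 13350 - \frac{2 \cdot 6^{2}}{149 + 6^{2}} = 13350 - 2 \cdot 36 \frac{1}{149 + 36} = 13350 - 2 \cdot 36 \cdot \frac{1}{185} = 13350 - \frac{72}{185} = \frac{2469678}{185}$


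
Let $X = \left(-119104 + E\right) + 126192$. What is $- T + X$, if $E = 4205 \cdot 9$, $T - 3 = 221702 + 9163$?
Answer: $-185935$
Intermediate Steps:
$T = 230868$ ($T = 3 + \left(221702 + 9163\right) = 3 + 230865 = 230868$)
$E = 37845$
$X = 44933$ ($X = \left(-119104 + 37845\right) + 126192 = -81259 + 126192 = 44933$)
$- T + X = \left(-1\right) 230868 + 44933 = -230868 + 44933 = -185935$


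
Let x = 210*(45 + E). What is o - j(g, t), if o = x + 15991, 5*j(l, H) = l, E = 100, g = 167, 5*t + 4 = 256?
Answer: 232038/5 ≈ 46408.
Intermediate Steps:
t = 252/5 (t = -⅘ + (⅕)*256 = -⅘ + 256/5 = 252/5 ≈ 50.400)
j(l, H) = l/5
x = 30450 (x = 210*(45 + 100) = 210*145 = 30450)
o = 46441 (o = 30450 + 15991 = 46441)
o - j(g, t) = 46441 - 167/5 = 232038/5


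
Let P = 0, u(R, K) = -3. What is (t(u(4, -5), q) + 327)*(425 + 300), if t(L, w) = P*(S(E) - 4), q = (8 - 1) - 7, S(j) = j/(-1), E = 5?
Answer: 237075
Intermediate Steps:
S(j) = -j (S(j) = j*(-1) = -j)
q = 0 (q = 7 - 7 = 0)
t(L, w) = 0 (t(L, w) = 0*(-1*5 - 4) = 0*(-5 - 4) = 0*(-9) = 0)
(t(u(4, -5), q) + 327)*(425 + 300) = (0 + 327)*(425 + 300) = 327*725 = 237075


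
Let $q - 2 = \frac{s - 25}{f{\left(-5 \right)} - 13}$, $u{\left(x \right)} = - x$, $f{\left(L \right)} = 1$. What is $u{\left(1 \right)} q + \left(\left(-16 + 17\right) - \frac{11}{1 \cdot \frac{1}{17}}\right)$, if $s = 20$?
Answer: $- \frac{2261}{12} \approx -188.42$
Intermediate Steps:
$q = \frac{29}{12}$ ($q = 2 + \frac{20 - 25}{1 - 13} = 2 - \frac{5}{-12} = 2 - - \frac{5}{12} = 2 + \frac{5}{12} = \frac{29}{12} \approx 2.4167$)
$u{\left(1 \right)} q + \left(\left(-16 + 17\right) - \frac{11}{1 \cdot \frac{1}{17}}\right) = \left(-1\right) 1 \cdot \frac{29}{12} + \left(\left(-16 + 17\right) - \frac{11}{1 \cdot \frac{1}{17}}\right) = \left(-1\right) \frac{29}{12} + \left(1 - \frac{11}{1 \cdot \frac{1}{17}}\right) = - \frac{29}{12} + \left(1 - 11 \frac{1}{\frac{1}{17}}\right) = - \frac{29}{12} + \left(1 - 187\right) = - \frac{29}{12} - 186 = - \frac{2261}{12}$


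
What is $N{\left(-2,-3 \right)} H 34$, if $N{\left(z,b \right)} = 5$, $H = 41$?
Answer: $6970$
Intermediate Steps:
$N{\left(-2,-3 \right)} H 34 = 5 \cdot 41 \cdot 34 = 205 \cdot 34 = 6970$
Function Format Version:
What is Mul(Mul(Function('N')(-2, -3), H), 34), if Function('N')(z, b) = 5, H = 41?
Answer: 6970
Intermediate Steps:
Mul(Mul(Function('N')(-2, -3), H), 34) = Mul(Mul(5, 41), 34) = Mul(205, 34) = 6970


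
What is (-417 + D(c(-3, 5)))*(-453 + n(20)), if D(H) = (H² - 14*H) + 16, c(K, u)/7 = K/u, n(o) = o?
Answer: 3513362/25 ≈ 1.4053e+5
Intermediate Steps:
c(K, u) = 7*K/u (c(K, u) = 7*(K/u) = 7*K/u)
D(H) = 16 + H² - 14*H
(-417 + D(c(-3, 5)))*(-453 + n(20)) = (-417 + (16 + (7*(-3)/5)² - 98*(-3)/5))*(-453 + 20) = (-417 + (16 + (7*(-3)*(⅕))² - 98*(-3)/5))*(-433) = (-417 + (16 + (-21/5)² - 14*(-21/5)))*(-433) = (-417 + (16 + 441/25 + 294/5))*(-433) = (-417 + 2311/25)*(-433) = -8114/25*(-433) = 3513362/25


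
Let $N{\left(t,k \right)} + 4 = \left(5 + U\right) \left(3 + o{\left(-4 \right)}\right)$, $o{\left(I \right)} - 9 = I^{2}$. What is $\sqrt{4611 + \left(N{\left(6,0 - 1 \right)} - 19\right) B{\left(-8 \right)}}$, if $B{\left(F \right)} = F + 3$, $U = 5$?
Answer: $\sqrt{3326} \approx 57.672$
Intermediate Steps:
$B{\left(F \right)} = 3 + F$
$o{\left(I \right)} = 9 + I^{2}$
$N{\left(t,k \right)} = 276$ ($N{\left(t,k \right)} = -4 + \left(5 + 5\right) \left(3 + \left(9 + \left(-4\right)^{2}\right)\right) = -4 + 10 \left(3 + \left(9 + 16\right)\right) = -4 + 10 \left(3 + 25\right) = -4 + 10 \cdot 28 = -4 + 280 = 276$)
$\sqrt{4611 + \left(N{\left(6,0 - 1 \right)} - 19\right) B{\left(-8 \right)}} = \sqrt{4611 + \left(276 - 19\right) \left(3 - 8\right)} = \sqrt{4611 + 257 \left(-5\right)} = \sqrt{4611 - 1285} = \sqrt{3326}$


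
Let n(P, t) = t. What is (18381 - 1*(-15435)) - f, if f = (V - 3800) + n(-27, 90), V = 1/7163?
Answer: 268798737/7163 ≈ 37526.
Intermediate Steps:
V = 1/7163 ≈ 0.00013961
f = -26574729/7163 (f = (1/7163 - 3800) + 90 = -27219399/7163 + 90 = -26574729/7163 ≈ -3710.0)
(18381 - 1*(-15435)) - f = (18381 - 1*(-15435)) - 1*(-26574729/7163) = (18381 + 15435) + 26574729/7163 = 33816 + 26574729/7163 = 268798737/7163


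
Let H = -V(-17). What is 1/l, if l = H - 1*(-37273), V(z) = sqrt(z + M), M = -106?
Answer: 37273/1389276652 + I*sqrt(123)/1389276652 ≈ 2.6829e-5 + 7.983e-9*I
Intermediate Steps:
V(z) = sqrt(-106 + z) (V(z) = sqrt(z - 106) = sqrt(-106 + z))
H = -I*sqrt(123) (H = -sqrt(-106 - 17) = -sqrt(-123) = -I*sqrt(123) ≈ -11.091*I)
l = 37273 - I*sqrt(123) (l = -I*sqrt(123) - 1*(-37273) = -I*sqrt(123) + 37273 = 37273 - I*sqrt(123) ≈ 37273.0 - 11.091*I)
1/l = 1/(37273 - I*sqrt(123))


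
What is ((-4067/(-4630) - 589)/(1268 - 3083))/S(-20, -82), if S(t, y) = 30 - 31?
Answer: -2723003/8403450 ≈ -0.32403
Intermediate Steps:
S(t, y) = -1
((-4067/(-4630) - 589)/(1268 - 3083))/S(-20, -82) = ((-4067/(-4630) - 589)/(1268 - 3083))/(-1) = ((-4067*(-1/4630) - 589)/(-1815))*(-1) = ((4067/4630 - 589)*(-1/1815))*(-1) = -2723003/4630*(-1/1815)*(-1) = (2723003/8403450)*(-1) = -2723003/8403450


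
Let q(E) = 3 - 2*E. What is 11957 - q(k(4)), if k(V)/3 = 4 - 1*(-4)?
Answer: 12002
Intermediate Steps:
k(V) = 24 (k(V) = 3*(4 - 1*(-4)) = 3*(4 + 4) = 3*8 = 24)
11957 - q(k(4)) = 11957 - (3 - 2*24) = 11957 - (3 - 48) = 11957 - 1*(-45) = 11957 + 45 = 12002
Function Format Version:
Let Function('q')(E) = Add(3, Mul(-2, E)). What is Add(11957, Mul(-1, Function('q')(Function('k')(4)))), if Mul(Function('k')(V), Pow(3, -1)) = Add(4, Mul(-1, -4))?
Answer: 12002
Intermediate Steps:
Function('k')(V) = 24 (Function('k')(V) = Mul(3, Add(4, Mul(-1, -4))) = Mul(3, Add(4, 4)) = Mul(3, 8) = 24)
Add(11957, Mul(-1, Function('q')(Function('k')(4)))) = Add(11957, Mul(-1, Add(3, Mul(-2, 24)))) = Add(11957, Mul(-1, Add(3, -48))) = Add(11957, Mul(-1, -45)) = Add(11957, 45) = 12002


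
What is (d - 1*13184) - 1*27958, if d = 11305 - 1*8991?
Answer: -38828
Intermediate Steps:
d = 2314 (d = 11305 - 8991 = 2314)
(d - 1*13184) - 1*27958 = (2314 - 1*13184) - 1*27958 = (2314 - 13184) - 27958 = -10870 - 27958 = -38828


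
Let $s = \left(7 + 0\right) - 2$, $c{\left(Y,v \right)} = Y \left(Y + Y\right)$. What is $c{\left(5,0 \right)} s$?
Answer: $250$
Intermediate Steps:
$c{\left(Y,v \right)} = 2 Y^{2}$ ($c{\left(Y,v \right)} = Y 2 Y = 2 Y^{2}$)
$s = 5$ ($s = 7 - 2 = 5$)
$c{\left(5,0 \right)} s = 2 \cdot 5^{2} \cdot 5 = 2 \cdot 25 \cdot 5 = 50 \cdot 5 = 250$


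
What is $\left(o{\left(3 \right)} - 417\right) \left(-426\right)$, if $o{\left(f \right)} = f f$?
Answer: $173808$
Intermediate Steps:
$o{\left(f \right)} = f^{2}$
$\left(o{\left(3 \right)} - 417\right) \left(-426\right) = \left(3^{2} - 417\right) \left(-426\right) = \left(9 - 417\right) \left(-426\right) = \left(-408\right) \left(-426\right) = 173808$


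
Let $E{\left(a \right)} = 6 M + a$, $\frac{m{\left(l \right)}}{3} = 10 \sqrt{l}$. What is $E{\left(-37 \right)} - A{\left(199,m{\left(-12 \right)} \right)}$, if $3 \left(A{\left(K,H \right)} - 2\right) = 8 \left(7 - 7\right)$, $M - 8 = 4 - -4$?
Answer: $57$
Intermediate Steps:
$m{\left(l \right)} = 30 \sqrt{l}$ ($m{\left(l \right)} = 3 \cdot 10 \sqrt{l} = 30 \sqrt{l}$)
$M = 16$ ($M = 8 + \left(4 - -4\right) = 8 + \left(4 + 4\right) = 8 + 8 = 16$)
$A{\left(K,H \right)} = 2$ ($A{\left(K,H \right)} = 2 + \frac{8 \left(7 - 7\right)}{3} = 2 + \frac{8 \cdot 0}{3} = 2 + \frac{1}{3} \cdot 0 = 2 + 0 = 2$)
$E{\left(a \right)} = 96 + a$ ($E{\left(a \right)} = 6 \cdot 16 + a = 96 + a$)
$E{\left(-37 \right)} - A{\left(199,m{\left(-12 \right)} \right)} = \left(96 - 37\right) - 2 = 59 - 2 = 57$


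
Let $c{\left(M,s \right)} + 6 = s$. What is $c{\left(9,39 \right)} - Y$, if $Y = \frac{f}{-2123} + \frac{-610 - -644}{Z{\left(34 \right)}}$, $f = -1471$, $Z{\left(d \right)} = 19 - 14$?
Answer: $\frac{270758}{10615} \approx 25.507$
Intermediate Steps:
$Z{\left(d \right)} = 5$ ($Z{\left(d \right)} = 19 - 14 = 5$)
$c{\left(M,s \right)} = -6 + s$
$Y = \frac{79537}{10615}$ ($Y = - \frac{1471}{-2123} + \frac{-610 - -644}{5} = \left(-1471\right) \left(- \frac{1}{2123}\right) + \left(-610 + 644\right) \frac{1}{5} = \frac{1471}{2123} + 34 \cdot \frac{1}{5} = \frac{1471}{2123} + \frac{34}{5} = \frac{79537}{10615} \approx 7.4929$)
$c{\left(9,39 \right)} - Y = \left(-6 + 39\right) - \frac{79537}{10615} = 33 - \frac{79537}{10615} = \frac{270758}{10615}$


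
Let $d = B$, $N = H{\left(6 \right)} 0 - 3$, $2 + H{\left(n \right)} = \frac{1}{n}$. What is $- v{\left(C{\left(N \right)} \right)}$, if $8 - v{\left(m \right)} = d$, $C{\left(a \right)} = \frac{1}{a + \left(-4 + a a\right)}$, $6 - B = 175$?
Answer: $-177$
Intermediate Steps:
$H{\left(n \right)} = -2 + \frac{1}{n}$
$N = -3$ ($N = \left(-2 + \frac{1}{6}\right) 0 - 3 = \left(- \frac{11}{6}\right) 0 - 3 = 0 - 3 = -3$)
$B = -169$ ($B = 6 - 175 = -169$)
$C{\left(a \right)} = \frac{1}{-4 + a + a^{2}}$ ($C{\left(a \right)} = \frac{1}{a + \left(-4 + a^{2}\right)} = \frac{1}{-4 + a + a^{2}}$)
$d = -169$
$v{\left(m \right)} = 177$ ($v{\left(m \right)} = 8 - -169 = 8 + 169 = 177$)
$- v{\left(C{\left(N \right)} \right)} = \left(-1\right) 177 = -177$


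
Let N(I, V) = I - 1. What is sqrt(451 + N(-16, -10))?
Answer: sqrt(434) ≈ 20.833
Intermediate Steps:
N(I, V) = -1 + I
sqrt(451 + N(-16, -10)) = sqrt(451 + (-1 - 16)) = sqrt(451 - 17) = sqrt(434)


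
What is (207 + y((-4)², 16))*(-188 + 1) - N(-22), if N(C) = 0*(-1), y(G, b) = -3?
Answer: -38148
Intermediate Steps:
N(C) = 0
(207 + y((-4)², 16))*(-188 + 1) - N(-22) = (207 - 3)*(-188 + 1) - 1*0 = 204*(-187) + 0 = -38148 + 0 = -38148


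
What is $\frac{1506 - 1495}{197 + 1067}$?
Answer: $\frac{11}{1264} \approx 0.0087025$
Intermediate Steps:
$\frac{1506 - 1495}{197 + 1067} = \frac{11}{1264}$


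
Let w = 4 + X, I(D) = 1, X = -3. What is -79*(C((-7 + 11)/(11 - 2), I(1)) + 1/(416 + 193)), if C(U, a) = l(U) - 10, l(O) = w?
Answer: 432920/609 ≈ 710.87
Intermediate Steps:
w = 1 (w = 4 - 3 = 1)
l(O) = 1
C(U, a) = -9 (C(U, a) = 1 - 10 = -9)
-79*(C((-7 + 11)/(11 - 2), I(1)) + 1/(416 + 193)) = -79*(-9 + 1/(416 + 193)) = -79*(-9 + 1/609) = -79*(-5480/609) = 432920/609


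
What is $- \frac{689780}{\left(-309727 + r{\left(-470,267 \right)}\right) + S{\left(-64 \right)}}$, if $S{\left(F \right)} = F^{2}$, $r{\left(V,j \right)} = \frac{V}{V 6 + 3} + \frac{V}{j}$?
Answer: $\frac{24705259020}{10946580629} \approx 2.2569$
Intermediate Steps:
$r{\left(V,j \right)} = \frac{V}{j} + \frac{V}{3 + 6 V}$ ($r{\left(V,j \right)} = \frac{V}{6 V + 3} + \frac{V}{j} = \frac{V}{3 + 6 V} + \frac{V}{j} = \frac{V}{j} + \frac{V}{3 + 6 V}$)
$- \frac{689780}{\left(-309727 + r{\left(-470,267 \right)}\right) + S{\left(-64 \right)}} = - \frac{689780}{\left(-309727 + \frac{1}{3} \left(-470\right) \frac{1}{267} \frac{1}{1 + 2 \left(-470\right)} \left(3 + 267 + 6 \left(-470\right)\right)\right) + \left(-64\right)^{2}} = - \frac{689780}{\left(-309727 + \frac{1}{3} \left(-470\right) \frac{1}{267} \frac{1}{1 - 940} \left(3 + 267 - 2820\right)\right) + 4096} = - \frac{689780}{\left(-309727 + \frac{1}{3} \left(-470\right) \frac{1}{267} \frac{1}{-939} \left(-2550\right)\right) + 4096} = - \frac{689780}{\left(-309727 + \frac{1}{3} \left(-470\right) \frac{1}{267} \left(- \frac{1}{939}\right) \left(-2550\right)\right) + 4096} = - \frac{689780}{\left(-309727 - \frac{399500}{250713}\right) + 4096} = - \frac{689780}{- \frac{77652984851}{250713} + 4096} = - \frac{689780}{- \frac{76626064403}{250713}} = \left(-689780\right) \left(- \frac{250713}{76626064403}\right) = \frac{24705259020}{10946580629}$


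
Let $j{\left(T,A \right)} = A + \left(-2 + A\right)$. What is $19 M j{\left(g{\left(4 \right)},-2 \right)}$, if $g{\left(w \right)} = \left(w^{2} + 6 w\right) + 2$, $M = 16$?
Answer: $-1824$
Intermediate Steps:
$g{\left(w \right)} = 2 + w^{2} + 6 w$
$j{\left(T,A \right)} = -2 + 2 A$
$19 M j{\left(g{\left(4 \right)},-2 \right)} = 19 \cdot 16 \left(-2 + 2 \left(-2\right)\right) = 304 \left(-2 - 4\right) = 304 \left(-6\right) = -1824$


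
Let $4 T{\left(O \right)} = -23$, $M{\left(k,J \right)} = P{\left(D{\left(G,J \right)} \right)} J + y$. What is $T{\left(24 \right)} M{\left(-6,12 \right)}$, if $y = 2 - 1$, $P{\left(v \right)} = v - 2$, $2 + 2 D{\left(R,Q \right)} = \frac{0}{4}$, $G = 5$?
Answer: $\frac{805}{4} \approx 201.25$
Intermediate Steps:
$D{\left(R,Q \right)} = -1$ ($D{\left(R,Q \right)} = -1 + \frac{0 \cdot \frac{1}{4}}{2} = -1 + \frac{1}{2} \cdot 0 = -1 + 0 = -1$)
$P{\left(v \right)} = -2 + v$
$y = 1$
$M{\left(k,J \right)} = 1 - 3 J$ ($M{\left(k,J \right)} = \left(-2 - 1\right) J + 1 = - 3 J + 1 = 1 - 3 J$)
$T{\left(O \right)} = - \frac{23}{4}$ ($T{\left(O \right)} = \frac{1}{4} \left(-23\right) = - \frac{23}{4}$)
$T{\left(24 \right)} M{\left(-6,12 \right)} = - \frac{23 \left(1 - 36\right)}{4} = \left(- \frac{23}{4}\right) \left(-35\right) = \frac{805}{4}$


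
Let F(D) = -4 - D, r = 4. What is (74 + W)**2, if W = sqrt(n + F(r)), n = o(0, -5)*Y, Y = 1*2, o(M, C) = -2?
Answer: 5464 + 296*I*sqrt(3) ≈ 5464.0 + 512.69*I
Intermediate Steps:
Y = 2
n = -4 (n = -2*2 = -4)
W = 2*I*sqrt(3) (W = sqrt(-4 + (-4 - 1*4)) = sqrt(-4 + (-4 - 4)) = sqrt(-4 - 8) = sqrt(-12) = 2*I*sqrt(3) ≈ 3.4641*I)
(74 + W)**2 = (74 + 2*I*sqrt(3))**2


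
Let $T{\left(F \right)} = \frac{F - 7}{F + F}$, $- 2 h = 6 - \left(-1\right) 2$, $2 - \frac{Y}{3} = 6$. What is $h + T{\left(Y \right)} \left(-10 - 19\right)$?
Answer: $- \frac{647}{24} \approx -26.958$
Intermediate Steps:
$Y = -12$ ($Y = 6 - 18 = -12$)
$h = -4$ ($h = - \frac{6 - \left(-1\right) 2}{2} = - \frac{6 - -2}{2} = - \frac{6 + 2}{2} = \left(- \frac{1}{2}\right) 8 = -4$)
$T{\left(F \right)} = \frac{-7 + F}{2 F}$
$h + T{\left(Y \right)} \left(-10 - 19\right) = -4 + \frac{-7 - 12}{2 \left(-12\right)} \left(-10 - 19\right) = -4 + \frac{1}{2} \left(- \frac{1}{12}\right) \left(-19\right) \left(-10 - 19\right) = -4 + \frac{19}{24} \left(-29\right) = -4 - \frac{551}{24} = - \frac{647}{24}$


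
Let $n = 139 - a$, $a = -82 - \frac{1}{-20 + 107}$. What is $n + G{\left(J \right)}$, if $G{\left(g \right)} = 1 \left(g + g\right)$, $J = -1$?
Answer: $\frac{19054}{87} \approx 219.01$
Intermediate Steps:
$a = - \frac{7135}{87}$ ($a = -82 - \frac{1}{87} = - \frac{7135}{87} \approx -82.011$)
$G{\left(g \right)} = 2 g$ ($G{\left(g \right)} = 1 \cdot 2 g = 2 g$)
$n = \frac{19228}{87}$ ($n = 139 - - \frac{7135}{87} = 139 + \frac{7135}{87} = \frac{19228}{87} \approx 221.01$)
$n + G{\left(J \right)} = \frac{19228}{87} + 2 \left(-1\right) = \frac{19228}{87} - 2 = \frac{19054}{87}$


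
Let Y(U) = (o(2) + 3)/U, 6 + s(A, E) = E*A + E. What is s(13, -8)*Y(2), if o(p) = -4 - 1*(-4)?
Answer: -177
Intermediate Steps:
o(p) = 0 (o(p) = -4 + 4 = 0)
s(A, E) = -6 + E + A*E (s(A, E) = -6 + (E*A + E) = -6 + (A*E + E) = -6 + (E + A*E) = -6 + E + A*E)
Y(U) = 3/U (Y(U) = (0 + 3)/U = 3/U)
s(13, -8)*Y(2) = (-6 - 8 + 13*(-8))*(3/2) = (-6 - 8 - 104)*(3*(1/2)) = -118*3/2 = -177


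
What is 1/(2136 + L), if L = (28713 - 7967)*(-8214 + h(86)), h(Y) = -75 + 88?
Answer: -1/170135810 ≈ -5.8777e-9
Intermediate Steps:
h(Y) = 13
L = -170137946 (L = (28713 - 7967)*(-8214 + 13) = 20746*(-8201) = -170137946)
1/(2136 + L) = 1/(2136 - 170137946) = 1/(-170135810) = -1/170135810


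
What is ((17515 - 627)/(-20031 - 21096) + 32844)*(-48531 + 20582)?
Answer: -37752343726700/41127 ≈ -9.1795e+8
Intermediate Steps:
((17515 - 627)/(-20031 - 21096) + 32844)*(-48531 + 20582) = (16888/(-41127) + 32844)*(-27949) = (16888*(-1/41127) + 32844)*(-27949) = (-16888/41127 + 32844)*(-27949) = (1350758300/41127)*(-27949) = -37752343726700/41127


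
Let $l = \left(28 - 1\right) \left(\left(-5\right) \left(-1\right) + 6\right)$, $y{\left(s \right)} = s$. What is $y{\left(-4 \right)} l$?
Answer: $-1188$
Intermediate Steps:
$l = 297$ ($l = 27 \left(5 + 6\right) = 27 \cdot 11 = 297$)
$y{\left(-4 \right)} l = \left(-4\right) 297 = -1188$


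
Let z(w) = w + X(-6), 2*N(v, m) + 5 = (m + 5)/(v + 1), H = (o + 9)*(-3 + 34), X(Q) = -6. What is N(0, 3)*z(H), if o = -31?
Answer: -1032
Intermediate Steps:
H = -682 (H = (-31 + 9)*(-3 + 34) = -22*31 = -682)
N(v, m) = -5/2 + (5 + m)/(2*(1 + v)) (N(v, m) = -5/2 + ((m + 5)/(v + 1))/2 = -5/2 + ((5 + m)/(1 + v))/2 = -5/2 + (5 + m)/(2*(1 + v)))
z(w) = -6 + w (z(w) = w - 6 = -6 + w)
N(0, 3)*z(H) = ((3 - 5*0)/(2*(1 + 0)))*(-6 - 682) = ((½)*(3 + 0)/1)*(-688) = ((½)*1*3)*(-688) = (3/2)*(-688) = -1032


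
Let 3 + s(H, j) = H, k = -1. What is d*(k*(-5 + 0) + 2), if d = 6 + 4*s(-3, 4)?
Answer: -126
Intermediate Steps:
s(H, j) = -3 + H
d = -18 (d = 6 + 4*(-3 - 3) = 6 + 4*(-6) = 6 - 24 = -18)
d*(k*(-5 + 0) + 2) = -18*(-(-5 + 0) + 2) = -18*(-1*(-5) + 2) = -18*(5 + 2) = -18*7 = -126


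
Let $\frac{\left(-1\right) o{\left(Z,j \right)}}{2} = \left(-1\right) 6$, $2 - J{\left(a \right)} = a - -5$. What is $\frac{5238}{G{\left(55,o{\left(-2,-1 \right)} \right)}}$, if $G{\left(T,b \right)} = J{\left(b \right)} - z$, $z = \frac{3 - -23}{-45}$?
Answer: $- \frac{235710}{649} \approx -363.19$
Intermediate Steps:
$J{\left(a \right)} = -3 - a$ ($J{\left(a \right)} = 2 - \left(a - -5\right) = 2 - \left(a + 5\right) = 2 - \left(5 + a\right) = -3 - a$)
$z = - \frac{26}{45}$ ($z = \left(3 + 23\right) \left(- \frac{1}{45}\right) = 26 \left(- \frac{1}{45}\right) = - \frac{26}{45} \approx -0.57778$)
$o{\left(Z,j \right)} = 12$ ($o{\left(Z,j \right)} = - 2 \left(\left(-1\right) 6\right) = \left(-2\right) \left(-6\right) = 12$)
$G{\left(T,b \right)} = - \frac{109}{45} - b$ ($G{\left(T,b \right)} = \left(-3 - b\right) - - \frac{26}{45} = \left(-3 - b\right) + \frac{26}{45} = - \frac{109}{45} - b$)
$\frac{5238}{G{\left(55,o{\left(-2,-1 \right)} \right)}} = \frac{5238}{- \frac{109}{45} - 12} = \frac{5238}{- \frac{649}{45}} = 5238 \left(- \frac{45}{649}\right) = - \frac{235710}{649}$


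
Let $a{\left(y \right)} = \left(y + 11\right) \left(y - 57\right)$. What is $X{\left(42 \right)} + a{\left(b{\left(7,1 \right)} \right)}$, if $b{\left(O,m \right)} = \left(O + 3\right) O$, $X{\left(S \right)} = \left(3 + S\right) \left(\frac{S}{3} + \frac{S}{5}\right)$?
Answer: $2061$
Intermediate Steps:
$X{\left(S \right)} = \frac{8 S \left(3 + S\right)}{15}$ ($X{\left(S \right)} = \left(3 + S\right) \left(S \frac{1}{3} + S \frac{1}{5}\right) = \left(3 + S\right) \left(\frac{S}{3} + \frac{S}{5}\right) = \left(3 + S\right) \frac{8 S}{15} = \frac{8 S \left(3 + S\right)}{15}$)
$b{\left(O,m \right)} = O \left(3 + O\right)$ ($b{\left(O,m \right)} = \left(3 + O\right) O = O \left(3 + O\right)$)
$a{\left(y \right)} = \left(-57 + y\right) \left(11 + y\right)$ ($a{\left(y \right)} = \left(11 + y\right) \left(-57 + y\right) = \left(-57 + y\right) \left(11 + y\right)$)
$X{\left(42 \right)} + a{\left(b{\left(7,1 \right)} \right)} = \frac{8}{15} \cdot 42 \left(3 + 42\right) - \left(627 - 49 \left(3 + 7\right)^{2} + 46 \cdot 7 \left(3 + 7\right)\right) = \frac{8}{15} \cdot 42 \cdot 45 - \left(627 - 4900 + 46 \cdot 7 \cdot 10\right) = 1008 - \left(3847 - 4900\right) = 1008 - -1053 = 1008 + 1053 = 2061$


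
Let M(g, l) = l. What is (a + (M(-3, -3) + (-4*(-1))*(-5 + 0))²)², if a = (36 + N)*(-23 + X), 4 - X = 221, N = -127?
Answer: 500372161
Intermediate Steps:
X = -217 (X = 4 - 1*221 = 4 - 221 = -217)
a = 21840 (a = (36 - 127)*(-23 - 217) = -91*(-240) = 21840)
(a + (M(-3, -3) + (-4*(-1))*(-5 + 0))²)² = (21840 + (-3 + (-4*(-1))*(-5 + 0))²)² = (21840 + (-3 + 4*(-5))²)² = (21840 + (-3 - 20)²)² = (21840 + (-23)²)² = (21840 + 529)² = 22369² = 500372161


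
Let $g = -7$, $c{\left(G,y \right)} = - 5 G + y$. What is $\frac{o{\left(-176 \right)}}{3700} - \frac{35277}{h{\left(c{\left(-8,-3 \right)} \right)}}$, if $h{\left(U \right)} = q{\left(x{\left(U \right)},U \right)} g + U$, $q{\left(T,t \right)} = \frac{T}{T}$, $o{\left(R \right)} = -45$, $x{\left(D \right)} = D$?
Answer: $- \frac{174035}{148} \approx -1175.9$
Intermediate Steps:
$c{\left(G,y \right)} = y - 5 G$
$q{\left(T,t \right)} = 1$
$h{\left(U \right)} = -7 + U$ ($h{\left(U \right)} = 1 \left(-7\right) + U = -7 + U$)
$\frac{o{\left(-176 \right)}}{3700} - \frac{35277}{h{\left(c{\left(-8,-3 \right)} \right)}} = - \frac{45}{3700} - \frac{35277}{-7 - -37} = \left(-45\right) \frac{1}{3700} - \frac{35277}{-7 + \left(-3 + 40\right)} = - \frac{9}{740} - \frac{35277}{-7 + 37} = - \frac{9}{740} - \frac{35277}{30} = - \frac{9}{740} - \frac{11759}{10} = - \frac{174035}{148}$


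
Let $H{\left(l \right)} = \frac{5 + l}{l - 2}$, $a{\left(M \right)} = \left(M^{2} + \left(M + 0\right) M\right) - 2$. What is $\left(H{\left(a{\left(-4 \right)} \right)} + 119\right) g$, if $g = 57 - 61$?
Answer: $-481$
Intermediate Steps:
$a{\left(M \right)} = -2 + 2 M^{2}$ ($a{\left(M \right)} = \left(M^{2} + M M\right) - 2 = \left(M^{2} + M^{2}\right) - 2 = 2 M^{2} - 2 = -2 + 2 M^{2}$)
$H{\left(l \right)} = \frac{5 + l}{-2 + l}$
$g = -4$ ($g = 57 - 61 = -4$)
$\left(H{\left(a{\left(-4 \right)} \right)} + 119\right) g = \left(\frac{5 - \left(2 - 2 \left(-4\right)^{2}\right)}{-2 - \left(2 - 2 \left(-4\right)^{2}\right)} + 119\right) \left(-4\right) = \left(\frac{5 + \left(-2 + 2 \cdot 16\right)}{-2 + \left(-2 + 2 \cdot 16\right)} + 119\right) \left(-4\right) = \left(\frac{5 + \left(-2 + 32\right)}{-2 + \left(-2 + 32\right)} + 119\right) \left(-4\right) = \left(\frac{5 + 30}{-2 + 30} + 119\right) \left(-4\right) = \left(\frac{1}{28} \cdot 35 + 119\right) \left(-4\right) = \left(\frac{5}{4} + 119\right) \left(-4\right) = \frac{481}{4} \left(-4\right) = -481$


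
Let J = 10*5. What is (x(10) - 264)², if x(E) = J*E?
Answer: 55696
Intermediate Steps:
J = 50
x(E) = 50*E
(x(10) - 264)² = (50*10 - 264)² = (500 - 264)² = 236² = 55696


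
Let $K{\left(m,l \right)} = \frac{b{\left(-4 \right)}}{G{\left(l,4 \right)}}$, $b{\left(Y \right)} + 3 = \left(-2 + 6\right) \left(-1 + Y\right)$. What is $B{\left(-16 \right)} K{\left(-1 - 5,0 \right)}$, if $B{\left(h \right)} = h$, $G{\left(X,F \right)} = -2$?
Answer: $-184$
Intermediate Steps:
$b{\left(Y \right)} = -7 + 4 Y$ ($b{\left(Y \right)} = -3 + \left(-2 + 6\right) \left(-1 + Y\right) = -3 + 4 \left(-1 + Y\right) = -3 + \left(-4 + 4 Y\right) = -7 + 4 Y$)
$K{\left(m,l \right)} = \frac{23}{2}$ ($K{\left(m,l \right)} = \frac{-7 + 4 \left(-4\right)}{-2} = \left(-7 - 16\right) \left(- \frac{1}{2}\right) = \left(-23\right) \left(- \frac{1}{2}\right) = \frac{23}{2}$)
$B{\left(-16 \right)} K{\left(-1 - 5,0 \right)} = \left(-16\right) \frac{23}{2} = -184$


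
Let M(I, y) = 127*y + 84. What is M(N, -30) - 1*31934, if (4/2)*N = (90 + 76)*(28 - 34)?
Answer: -35660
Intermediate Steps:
N = -498 (N = ((90 + 76)*(28 - 34))/2 = (166*(-6))/2 = (1/2)*(-996) = -498)
M(I, y) = 84 + 127*y
M(N, -30) - 1*31934 = (84 + 127*(-30)) - 1*31934 = (84 - 3810) - 31934 = -3726 - 31934 = -35660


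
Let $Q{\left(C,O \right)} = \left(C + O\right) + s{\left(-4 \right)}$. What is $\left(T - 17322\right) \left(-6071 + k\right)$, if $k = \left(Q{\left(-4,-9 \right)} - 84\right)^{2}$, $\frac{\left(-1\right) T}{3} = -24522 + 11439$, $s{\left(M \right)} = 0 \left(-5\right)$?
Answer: $73192326$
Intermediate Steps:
$s{\left(M \right)} = 0$
$Q{\left(C,O \right)} = C + O$ ($Q{\left(C,O \right)} = \left(C + O\right) + 0 = C + O$)
$T = 39249$ ($T = - 3 \left(-24522 + 11439\right) = \left(-3\right) \left(-13083\right) = 39249$)
$k = 9409$ ($k = \left(\left(-4 - 9\right) - 84\right)^{2} = \left(-13 - 84\right)^{2} = \left(-97\right)^{2} = 9409$)
$\left(T - 17322\right) \left(-6071 + k\right) = \left(39249 - 17322\right) \left(-6071 + 9409\right) = 21927 \cdot 3338 = 73192326$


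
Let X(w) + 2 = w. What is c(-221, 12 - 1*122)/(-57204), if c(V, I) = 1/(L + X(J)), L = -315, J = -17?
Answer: 1/19106136 ≈ 5.2339e-8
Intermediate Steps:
X(w) = -2 + w
c(V, I) = -1/334 (c(V, I) = 1/(-315 + (-2 - 17)) = 1/(-315 - 19) = 1/(-334) = -1/334)
c(-221, 12 - 1*122)/(-57204) = -1/334/(-57204) = -1/334*(-1/57204) = 1/19106136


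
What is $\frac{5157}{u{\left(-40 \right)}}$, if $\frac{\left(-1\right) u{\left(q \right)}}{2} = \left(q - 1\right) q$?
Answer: $- \frac{5157}{3280} \approx -1.5723$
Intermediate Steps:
$u{\left(q \right)} = - 2 q \left(-1 + q\right)$ ($u{\left(q \right)} = - 2 \left(q - 1\right) q = - 2 \left(-1 + q\right) q = - 2 q \left(-1 + q\right)$)
$\frac{5157}{u{\left(-40 \right)}} = \frac{5157}{2 \left(-40\right) \left(1 - -40\right)} = \frac{5157}{2 \left(-40\right) \left(1 + 40\right)} = \frac{5157}{2 \left(-40\right) 41} = \frac{5157}{-3280} = 5157 \left(- \frac{1}{3280}\right) = - \frac{5157}{3280}$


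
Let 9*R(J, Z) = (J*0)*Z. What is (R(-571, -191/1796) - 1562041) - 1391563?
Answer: -2953604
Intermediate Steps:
R(J, Z) = 0 (R(J, Z) = ((J*0)*Z)/9 = (0*Z)/9 = (1/9)*0 = 0)
(R(-571, -191/1796) - 1562041) - 1391563 = (0 - 1562041) - 1391563 = -1562041 - 1391563 = -2953604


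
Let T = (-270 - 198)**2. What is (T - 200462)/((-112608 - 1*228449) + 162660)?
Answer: -18562/178397 ≈ -0.10405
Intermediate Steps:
T = 219024 (T = (-468)**2 = 219024)
(T - 200462)/((-112608 - 1*228449) + 162660) = (219024 - 200462)/((-112608 - 1*228449) + 162660) = 18562/((-112608 - 228449) + 162660) = 18562/(-341057 + 162660) = 18562/(-178397) = 18562*(-1/178397) = -18562/178397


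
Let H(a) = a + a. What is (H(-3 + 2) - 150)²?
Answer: 23104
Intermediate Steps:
H(a) = 2*a
(H(-3 + 2) - 150)² = (2*(-3 + 2) - 150)² = (2*(-1) - 150)² = (-2 - 150)² = (-152)² = 23104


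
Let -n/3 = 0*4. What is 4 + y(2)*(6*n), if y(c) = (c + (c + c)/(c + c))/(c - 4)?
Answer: 4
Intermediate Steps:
n = 0 (n = -0*4 = -3*0 = 0)
y(c) = (1 + c)/(-4 + c) (y(c) = (c + (2*c)/((2*c)))/(-4 + c) = (c + (2*c)*(1/(2*c)))/(-4 + c) = (c + 1)/(-4 + c) = (1 + c)/(-4 + c))
4 + y(2)*(6*n) = 4 + ((1 + 2)/(-4 + 2))*(6*0) = 4 + (3/(-2))*0 = 4 - 1/2*3*0 = 4 - 3/2*0 = 4 + 0 = 4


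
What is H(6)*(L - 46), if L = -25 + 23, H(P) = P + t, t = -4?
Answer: -96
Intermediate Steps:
H(P) = -4 + P (H(P) = P - 4 = -4 + P)
L = -2
H(6)*(L - 46) = (-4 + 6)*(-2 - 46) = 2*(-48) = -96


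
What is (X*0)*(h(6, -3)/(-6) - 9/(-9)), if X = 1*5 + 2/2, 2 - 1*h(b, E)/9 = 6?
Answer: 0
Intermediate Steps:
h(b, E) = -36 (h(b, E) = 18 - 9*6 = 18 - 54 = -36)
X = 6 (X = 5 + 2*(½) = 5 + 1 = 6)
(X*0)*(h(6, -3)/(-6) - 9/(-9)) = (6*0)*(-36/(-6) - 9/(-9)) = 0*(-36*(-⅙) - 9*(-⅑)) = 0*(6 + 1) = 0*7 = 0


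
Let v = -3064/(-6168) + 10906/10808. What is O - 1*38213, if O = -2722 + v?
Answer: -24364106935/595212 ≈ -40934.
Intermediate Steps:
v = 896285/595212 (v = -3064*(-1/6168) + 10906*(1/10808) = 383/771 + 779/772 = 896285/595212 ≈ 1.5058)
O = -1619270779/595212 (O = -2722 + 896285/595212 = -1619270779/595212 ≈ -2720.5)
O - 1*38213 = -1619270779/595212 - 1*38213 = -1619270779/595212 - 38213 = -24364106935/595212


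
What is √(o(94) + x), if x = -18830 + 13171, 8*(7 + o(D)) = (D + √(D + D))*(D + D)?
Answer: √(-3457 + 47*√47) ≈ 55.989*I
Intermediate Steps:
o(D) = -7 + D*(D + √2*√D)/4 (o(D) = -7 + ((D + √(D + D))*(D + D))/8 = -7 + ((D + √(2*D))*(2*D))/8 = -7 + ((D + √2*√D)*(2*D))/8 = -7 + (2*D*(D + √2*√D))/8 = -7 + D*(D + √2*√D)/4)
x = -5659
√(o(94) + x) = √((-7 + (¼)*94² + √2*94^(3/2)/4) - 5659) = √((-7 + (¼)*8836 + √2*(94*√94)/4) - 5659) = √((-7 + 2209 + 47*√47) - 5659) = √((2202 + 47*√47) - 5659) = √(-3457 + 47*√47)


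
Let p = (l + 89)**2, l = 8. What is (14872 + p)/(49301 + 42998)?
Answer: 24281/92299 ≈ 0.26307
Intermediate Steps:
p = 9409 (p = (8 + 89)**2 = 97**2 = 9409)
(14872 + p)/(49301 + 42998) = (14872 + 9409)/(49301 + 42998) = 24281/92299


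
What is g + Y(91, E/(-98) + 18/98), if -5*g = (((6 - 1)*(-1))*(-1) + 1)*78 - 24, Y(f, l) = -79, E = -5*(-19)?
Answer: -839/5 ≈ -167.80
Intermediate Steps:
E = 95
g = -444/5 (g = -((((6 - 1)*(-1))*(-1) + 1)*78 - 24)/5 = -(((5*(-1))*(-1) + 1)*78 - 24)/5 = -((-5*(-1) + 1)*78 - 24)/5 = -((5 + 1)*78 - 24)/5 = -(6*78 - 24)/5 = -(468 - 24)/5 = -⅕*444 = -444/5 ≈ -88.800)
g + Y(91, E/(-98) + 18/98) = -444/5 - 79 = -839/5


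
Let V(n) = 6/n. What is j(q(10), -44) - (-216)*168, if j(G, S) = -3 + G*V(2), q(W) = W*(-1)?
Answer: 36255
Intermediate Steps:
q(W) = -W
j(G, S) = -3 + 3*G (j(G, S) = -3 + G*(6/2) = -3 + G*(6*(½)) = -3 + G*3 = -3 + 3*G)
j(q(10), -44) - (-216)*168 = (-3 + 3*(-1*10)) - (-216)*168 = (-3 + 3*(-10)) - 1*(-36288) = (-3 - 30) + 36288 = -33 + 36288 = 36255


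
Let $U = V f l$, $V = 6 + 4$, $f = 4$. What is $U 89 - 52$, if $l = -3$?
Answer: $-10732$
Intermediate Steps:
$V = 10$
$U = -120$ ($U = 10 \cdot 4 \left(-3\right) = 40 \left(-3\right) = -120$)
$U 89 - 52 = \left(-120\right) 89 - 52 = -10680 - 52 = -10732$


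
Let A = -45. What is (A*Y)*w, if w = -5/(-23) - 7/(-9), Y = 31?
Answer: -31930/23 ≈ -1388.3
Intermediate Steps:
w = 206/207 (w = -5*(-1/23) - 7*(-⅑) = 5/23 + 7/9 = 206/207 ≈ 0.99517)
(A*Y)*w = -45*31*(206/207) = -1395*206/207 = -31930/23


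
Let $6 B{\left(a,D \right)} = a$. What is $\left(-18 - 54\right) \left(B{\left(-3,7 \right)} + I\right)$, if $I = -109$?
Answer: $7884$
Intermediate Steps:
$B{\left(a,D \right)} = \frac{a}{6}$
$\left(-18 - 54\right) \left(B{\left(-3,7 \right)} + I\right) = \left(-18 - 54\right) \left(\frac{1}{6} \left(-3\right) - 109\right) = \left(-18 - 54\right) \left(- \frac{1}{2} - 109\right) = \left(-72\right) \left(- \frac{219}{2}\right) = 7884$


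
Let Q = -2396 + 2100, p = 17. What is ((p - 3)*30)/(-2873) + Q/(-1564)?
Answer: 2846/66079 ≈ 0.043070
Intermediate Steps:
Q = -296
((p - 3)*30)/(-2873) + Q/(-1564) = ((17 - 3)*30)/(-2873) - 296/(-1564) = (14*30)*(-1/2873) - 296*(-1/1564) = 420*(-1/2873) + 74/391 = -420/2873 + 74/391 = 2846/66079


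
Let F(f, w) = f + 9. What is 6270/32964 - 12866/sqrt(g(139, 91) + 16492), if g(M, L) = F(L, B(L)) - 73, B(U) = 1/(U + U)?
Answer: 1045/5494 - 12866*sqrt(16519)/16519 ≈ -99.914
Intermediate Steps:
B(U) = 1/(2*U)
F(f, w) = 9 + f
g(M, L) = -64 + L (g(M, L) = (9 + L) - 73 = -64 + L)
6270/32964 - 12866/sqrt(g(139, 91) + 16492) = 6270/32964 - 12866/sqrt((-64 + 91) + 16492) = 6270*(1/32964) - 12866/sqrt(27 + 16492) = 1045/5494 - 12866*sqrt(16519)/16519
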